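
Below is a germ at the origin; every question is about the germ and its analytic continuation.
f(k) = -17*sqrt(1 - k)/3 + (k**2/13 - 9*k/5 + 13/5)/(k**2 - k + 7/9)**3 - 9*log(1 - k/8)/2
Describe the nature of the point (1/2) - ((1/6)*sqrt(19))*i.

The denominator factor k**2 - k + 7/9 vanishes at (1/2) - ((1/6)*sqrt(19))*i and appears to the power 3; the numerator there equals (982/585) + ((56/195)*sqrt(19))*i, nonzero, and no other factor vanishes.
The branch terms are analytic at this point.
Hence a pole whose order is the multiplicity, 3.

The point is a pole of order 3.


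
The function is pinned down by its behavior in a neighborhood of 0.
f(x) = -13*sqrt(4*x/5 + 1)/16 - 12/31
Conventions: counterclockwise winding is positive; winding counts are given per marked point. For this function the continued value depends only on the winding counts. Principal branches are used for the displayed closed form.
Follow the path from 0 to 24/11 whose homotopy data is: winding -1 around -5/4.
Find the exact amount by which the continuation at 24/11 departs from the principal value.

Continued minus principal equals (13/440)*sqrt(8305).

The rational part is single-valued and drops out of the difference; each branch term changes only by its own monodromy.
(-13/16)*sqrt(1 - x/(-5/4)): winding -1 is odd, the square root flips sign, contributing -2*(-13/16)*sqrt(1 - (24/11)/(-5/4)) = -2*(-13/16)*sqrt(151/55) = (13/440)*sqrt(8305).
Summing the contributions at x = 24/11 gives (13/440)*sqrt(8305).


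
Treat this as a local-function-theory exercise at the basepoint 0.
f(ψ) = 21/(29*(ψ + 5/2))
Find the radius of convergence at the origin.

The radius of convergence is 5/2.

Denominator factor (ψ + 5/2): pole of order 1 at -5/2, modulus 5/2.
The radius of convergence is the smallest modulus among the singular points: 5/2.


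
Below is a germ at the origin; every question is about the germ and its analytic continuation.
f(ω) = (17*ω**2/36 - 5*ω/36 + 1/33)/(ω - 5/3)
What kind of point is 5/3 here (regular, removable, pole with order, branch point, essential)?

The denominator factor ω - 5/3 vanishes at 5/3 and appears to the power 1; the numerator there equals 1979/1782, nonzero, and no other factor vanishes.
Hence a pole whose order is the multiplicity, 1.

The point is a pole of order 1.


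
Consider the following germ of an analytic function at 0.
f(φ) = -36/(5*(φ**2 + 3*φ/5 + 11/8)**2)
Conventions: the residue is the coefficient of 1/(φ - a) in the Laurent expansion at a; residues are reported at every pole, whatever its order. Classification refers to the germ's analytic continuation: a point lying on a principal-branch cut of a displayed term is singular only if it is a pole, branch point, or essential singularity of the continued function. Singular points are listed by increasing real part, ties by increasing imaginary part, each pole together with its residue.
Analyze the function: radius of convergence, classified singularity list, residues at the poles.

Radius of convergence at 0: (1/4)*sqrt(22).
At (-3/10) - ((1/20)*sqrt(514))*i: a pole of order 2; residue -((3600/66049)*sqrt(514))*i.
At (-3/10) + ((1/20)*sqrt(514))*i: a pole of order 2; residue ((3600/66049)*sqrt(514))*i.

Denominator factor (φ**2 + 3*φ/5 + 11/8)^2: discriminant -257/50, complex-conjugate roots (-3/10) + ((1/20)*sqrt(514))*i and (-3/10) - ((1/20)*sqrt(514))*i; poles of order 2, moduli (1/4)*sqrt(22) and (1/4)*sqrt(22).
The radius of convergence is the smallest modulus among the singular points: (1/4)*sqrt(22).
The factor φ**2 + 3*φ/5 + 11/8 splits as (φ - a)(φ - a') with a = (-3/10) - ((1/20)*sqrt(514))*i, a' = (-3/10) + ((1/20)*sqrt(514))*i. At the order-2 pole a set g(φ) = (φ - a)^2*f(φ) = [-36/5] / (φ - a')^2.
Order-2 pole: residue = g'(a); g'((-3/10) - ((1/20)*sqrt(514))*i) = -((3600/66049)*sqrt(514))*i, so the residue is -((3600/66049)*sqrt(514))*i.
The factor φ**2 + 3*φ/5 + 11/8 splits as (φ - a)(φ - a') with a = (-3/10) + ((1/20)*sqrt(514))*i, a' = (-3/10) - ((1/20)*sqrt(514))*i. At the order-2 pole a set g(φ) = (φ - a)^2*f(φ) = [-36/5] / (φ - a')^2.
Order-2 pole: residue = g'(a); g'((-3/10) + ((1/20)*sqrt(514))*i) = ((3600/66049)*sqrt(514))*i, so the residue is ((3600/66049)*sqrt(514))*i.
List the singular points by increasing real part (a conjugate pair: the negative imaginary part first).


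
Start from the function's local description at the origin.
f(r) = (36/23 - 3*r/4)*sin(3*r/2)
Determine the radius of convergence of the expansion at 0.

The radius of convergence is infinite.

The factor sin(3*r/2) is entire and contributes no finite singular point.
The polynomial part has no poles.
No finite singular points: the Taylor series at 0 converges everywhere.


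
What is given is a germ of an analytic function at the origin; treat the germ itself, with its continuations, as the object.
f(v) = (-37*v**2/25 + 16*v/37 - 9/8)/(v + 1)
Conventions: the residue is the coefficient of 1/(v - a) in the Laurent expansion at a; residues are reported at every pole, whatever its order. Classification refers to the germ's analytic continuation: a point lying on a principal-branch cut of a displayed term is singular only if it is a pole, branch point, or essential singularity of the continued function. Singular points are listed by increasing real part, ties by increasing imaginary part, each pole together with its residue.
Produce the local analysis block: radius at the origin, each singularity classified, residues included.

Denominator factor (v + 1): pole of order 1 at -1, modulus 1.
The radius of convergence is the smallest modulus among the singular points: 1.
At the order-1 pole -1 set g(v) = (v - (-1))*f(v) = -37*v**2/25 + 16*v/37 - 9/8.
Simple pole: residue = g(a) at a = -1, which is -22477/7400.

Radius of convergence at 0: 1.
At -1: a pole of order 1; residue -22477/7400.


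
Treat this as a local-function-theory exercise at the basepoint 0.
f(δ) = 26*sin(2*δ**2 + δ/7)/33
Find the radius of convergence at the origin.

The radius of convergence is infinite.

The factor -sin(2*δ**2 + δ/7) is entire and contributes no finite singular point.
The polynomial part has no poles.
No finite singular points: the Taylor series at 0 converges everywhere.


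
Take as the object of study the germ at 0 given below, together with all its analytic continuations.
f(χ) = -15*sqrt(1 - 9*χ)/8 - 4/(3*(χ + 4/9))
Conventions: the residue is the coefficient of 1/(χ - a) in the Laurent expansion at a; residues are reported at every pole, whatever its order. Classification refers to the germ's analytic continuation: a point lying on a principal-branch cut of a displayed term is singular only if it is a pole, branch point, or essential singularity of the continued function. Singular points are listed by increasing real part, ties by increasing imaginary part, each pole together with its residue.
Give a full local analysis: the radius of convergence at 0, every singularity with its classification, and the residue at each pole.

Denominator factor (χ + 4/9): pole of order 1 at -4/9, modulus 4/9.
Branch term (-15/8)*sqrt(1 - χ/(1/9)): its argument vanishes at χ = 1/9, a square-root branch point, modulus 1/9.
The radius of convergence is the smallest modulus among the singular points: 1/9.
The branch term is analytic at -4/9 and contributes nothing to the residue; only the rational part matters.
At the order-1 pole -4/9 set g(χ) = (χ - (-4/9))*(rational part) = -4/3.
Simple pole: residue = g(a) at a = -4/9, which is -4/3.
List the singular points by increasing real part (a conjugate pair: the negative imaginary part first).

Radius of convergence at 0: 1/9.
At -4/9: a pole of order 1; residue -4/3.
At 1/9: an algebraic (square-root) branch point.


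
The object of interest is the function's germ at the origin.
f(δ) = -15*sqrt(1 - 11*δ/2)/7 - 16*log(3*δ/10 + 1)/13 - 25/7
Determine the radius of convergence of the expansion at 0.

Branch term (-16/13)*log(1 - δ/(-10/3)): its argument vanishes at δ = -10/3, a logarithmic branch point, modulus 10/3.
Branch term (-15/7)*sqrt(1 - δ/(2/11)): its argument vanishes at δ = 2/11, a square-root branch point, modulus 2/11.
The radius of convergence is the smallest modulus among the singular points: 2/11.

The radius of convergence is 2/11.


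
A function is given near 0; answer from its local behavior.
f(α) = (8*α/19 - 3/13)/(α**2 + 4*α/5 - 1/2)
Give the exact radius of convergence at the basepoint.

Denominator factor (α**2 + 4*α/5 - 1/2): discriminant 66/25, real irrational roots -2/5 + (1/10)*sqrt(66) and -2/5 - (1/10)*sqrt(66); poles of order 1, moduli -2/5 + (1/10)*sqrt(66) and 2/5 + (1/10)*sqrt(66).
The radius of convergence is the smallest modulus among the singular points: -2/5 + (1/10)*sqrt(66).

The radius of convergence is -2/5 + (1/10)*sqrt(66).


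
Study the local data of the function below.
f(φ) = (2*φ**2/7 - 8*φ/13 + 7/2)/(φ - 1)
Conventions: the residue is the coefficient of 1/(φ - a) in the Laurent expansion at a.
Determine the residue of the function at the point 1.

The residue is 577/182.

At the order-1 pole 1 set g(φ) = (φ - (1))*f(φ) = 2*φ**2/7 - 8*φ/13 + 7/2.
Simple pole: residue = g(a) at a = 1, which is 577/182.


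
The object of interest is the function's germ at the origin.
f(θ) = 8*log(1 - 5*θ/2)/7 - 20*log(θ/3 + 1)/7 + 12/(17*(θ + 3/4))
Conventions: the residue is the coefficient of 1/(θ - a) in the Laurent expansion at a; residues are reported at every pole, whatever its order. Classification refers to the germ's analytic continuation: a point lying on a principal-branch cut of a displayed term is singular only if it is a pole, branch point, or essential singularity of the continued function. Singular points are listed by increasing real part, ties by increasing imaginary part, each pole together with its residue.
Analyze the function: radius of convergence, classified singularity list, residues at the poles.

Radius of convergence at 0: 2/5.
At -3: a logarithmic branch point.
At -3/4: a pole of order 1; residue 12/17.
At 2/5: a logarithmic branch point.

Denominator factor (θ + 3/4): pole of order 1 at -3/4, modulus 3/4.
Branch term (8/7)*log(1 - θ/(2/5)): its argument vanishes at θ = 2/5, a logarithmic branch point, modulus 2/5.
Branch term (-20/7)*log(1 - θ/(-3)): its argument vanishes at θ = -3, a logarithmic branch point, modulus 3.
The radius of convergence is the smallest modulus among the singular points: 2/5.
The branch terms are analytic at -3/4 and contribute nothing to the residue; only the rational part matters.
At the order-1 pole -3/4 set g(θ) = (θ - (-3/4))*(rational part) = 12/17.
Simple pole: residue = g(a) at a = -3/4, which is 12/17.
List the singular points by increasing real part (a conjugate pair: the negative imaginary part first).


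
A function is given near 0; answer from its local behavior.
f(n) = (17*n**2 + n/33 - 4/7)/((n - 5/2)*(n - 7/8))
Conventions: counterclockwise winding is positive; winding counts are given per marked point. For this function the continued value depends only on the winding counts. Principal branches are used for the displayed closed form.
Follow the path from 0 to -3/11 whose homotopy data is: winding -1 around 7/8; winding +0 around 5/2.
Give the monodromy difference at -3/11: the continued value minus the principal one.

Continued minus principal equals 0.

The function is rational, hence single-valued: continuing it around any pole returns the same value, so the difference is 0.


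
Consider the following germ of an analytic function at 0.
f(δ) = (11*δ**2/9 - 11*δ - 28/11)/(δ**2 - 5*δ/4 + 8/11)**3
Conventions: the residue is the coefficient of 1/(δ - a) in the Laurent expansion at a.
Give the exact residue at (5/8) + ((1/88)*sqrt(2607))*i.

The residue is ((6546496/13312053)*sqrt(2607))*i.

The factor δ**2 - 5*δ/4 + 8/11 splits as (δ - a)(δ - a') with a = (5/8) + ((1/88)*sqrt(2607))*i, a' = (5/8) - ((1/88)*sqrt(2607))*i. At the order-3 pole a set g(δ) = (δ - a)^3*f(δ) = [11*δ**2/9 - 11*δ - 28/11] / (δ - a')^3.
Order-3 pole: residue = g''(a)/2; g''((5/8) + ((1/88)*sqrt(2607))*i) = ((13092992/13312053)*sqrt(2607))*i, so the residue is ((6546496/13312053)*sqrt(2607))*i.


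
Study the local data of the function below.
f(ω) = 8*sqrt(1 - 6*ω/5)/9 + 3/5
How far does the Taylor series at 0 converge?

Branch term (8/9)*sqrt(1 - ω/(5/6)): its argument vanishes at ω = 5/6, a square-root branch point, modulus 5/6.
The radius of convergence is the smallest modulus among the singular points: 5/6.

The radius of convergence is 5/6.


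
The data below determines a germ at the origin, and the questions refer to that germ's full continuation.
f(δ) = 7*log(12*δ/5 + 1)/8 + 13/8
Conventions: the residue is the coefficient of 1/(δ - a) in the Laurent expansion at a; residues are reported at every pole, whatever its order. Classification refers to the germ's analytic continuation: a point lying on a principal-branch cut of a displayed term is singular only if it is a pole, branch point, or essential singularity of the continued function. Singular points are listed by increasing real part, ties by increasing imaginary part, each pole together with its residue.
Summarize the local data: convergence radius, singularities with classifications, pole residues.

Radius of convergence at 0: 5/12.
At -5/12: a logarithmic branch point.

Branch term (7/8)*log(1 - δ/(-5/12)): its argument vanishes at δ = -5/12, a logarithmic branch point, modulus 5/12.
The radius of convergence is the smallest modulus among the singular points: 5/12.


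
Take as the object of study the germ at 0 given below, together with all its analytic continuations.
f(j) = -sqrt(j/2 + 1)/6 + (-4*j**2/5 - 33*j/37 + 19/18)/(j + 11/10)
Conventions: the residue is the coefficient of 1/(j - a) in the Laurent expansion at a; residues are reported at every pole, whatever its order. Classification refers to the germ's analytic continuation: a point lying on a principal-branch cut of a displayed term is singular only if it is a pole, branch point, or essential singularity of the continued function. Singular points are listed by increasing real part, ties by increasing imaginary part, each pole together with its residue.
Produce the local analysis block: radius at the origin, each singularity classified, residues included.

Denominator factor (j + 11/10): pole of order 1 at -11/10, modulus 11/10.
Branch term (-1/6)*sqrt(1 - j/(-2)): its argument vanishes at j = -2, a square-root branch point, modulus 2.
The radius of convergence is the smallest modulus among the singular points: 11/10.
The branch term is analytic at -11/10 and contributes nothing to the residue; only the rational part matters.
At the order-1 pole -11/10 set g(j) = (j - (-11/10))*(rational part) = -4*j**2/5 - 33*j/37 + 19/18.
Simple pole: residue = g(a) at a = -11/10, which is 44482/41625.
List the singular points by increasing real part (a conjugate pair: the negative imaginary part first).

Radius of convergence at 0: 11/10.
At -2: an algebraic (square-root) branch point.
At -11/10: a pole of order 1; residue 44482/41625.


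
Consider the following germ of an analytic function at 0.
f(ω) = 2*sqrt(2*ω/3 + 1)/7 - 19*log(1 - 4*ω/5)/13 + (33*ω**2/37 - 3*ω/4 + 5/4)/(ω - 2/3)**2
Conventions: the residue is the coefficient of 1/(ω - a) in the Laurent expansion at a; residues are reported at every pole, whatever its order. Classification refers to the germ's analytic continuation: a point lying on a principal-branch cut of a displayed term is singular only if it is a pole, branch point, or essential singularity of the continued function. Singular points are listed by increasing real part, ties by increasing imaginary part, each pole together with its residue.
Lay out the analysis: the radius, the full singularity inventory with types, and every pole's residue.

Denominator factor (ω - 2/3)^2: pole of order 2 at 2/3, modulus 2/3.
Branch term (2/7)*sqrt(1 - ω/(-3/2)): its argument vanishes at ω = -3/2, a square-root branch point, modulus 3/2.
Branch term (-19/13)*log(1 - ω/(5/4)): its argument vanishes at ω = 5/4, a logarithmic branch point, modulus 5/4.
The radius of convergence is the smallest modulus among the singular points: 2/3.
The branch terms are analytic at 2/3 and contribute nothing to the residue; only the rational part matters.
At the order-2 pole 2/3 set g(ω) = (ω - (2/3))^2*(rational part) = 33*ω**2/37 - 3*ω/4 + 5/4.
Order-2 pole: residue = g'(a); g'(2/3) = 65/148, so the residue is 65/148.
List the singular points by increasing real part (a conjugate pair: the negative imaginary part first).

Radius of convergence at 0: 2/3.
At -3/2: an algebraic (square-root) branch point.
At 2/3: a pole of order 2; residue 65/148.
At 5/4: a logarithmic branch point.


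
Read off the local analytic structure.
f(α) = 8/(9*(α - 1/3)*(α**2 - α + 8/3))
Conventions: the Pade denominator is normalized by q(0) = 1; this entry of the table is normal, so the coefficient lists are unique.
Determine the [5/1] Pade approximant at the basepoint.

Taylor coefficients needed (expand at 0): a_0 = -1, a_1 = -27/8, a_2 = -633/64, a_3 = -15075/512, a_4 = -361809/4096, a_5 = -8686251/32768, a_6 = -208478313/262144.
Write the denominator as Q(α) = 1 + q1*α. Requiring Q*f - P = O(α^7) with deg P <= 5 kills the coefficients of α^6..α^6 in Q*f:
  α^6: a_6 + q1*a_5 = 0, i.e. -208478313/262144 + (-8686251/32768)*q1 = 0.
Solving this linear system: q1 = -7721419/2573704.
The numerator is Q*f truncated at degree 5: P0 = a_0 = -1; P1 = a_1 + q1*a_0 = -120604/321713; P2 = a_2 + q1*a_1 = 75531/321713; P3 = a_3 + q1*a_2 = 73896/321713; P4 = a_4 + q1*a_3 = 423/321713; P5 = a_5 + q1*a_4 = -3492/45959.

The Pade approximant has numerator coefficients [-1, -120604/321713, 75531/321713, 73896/321713, 423/321713, -3492/45959]; denominator coefficients [1, -7721419/2573704].


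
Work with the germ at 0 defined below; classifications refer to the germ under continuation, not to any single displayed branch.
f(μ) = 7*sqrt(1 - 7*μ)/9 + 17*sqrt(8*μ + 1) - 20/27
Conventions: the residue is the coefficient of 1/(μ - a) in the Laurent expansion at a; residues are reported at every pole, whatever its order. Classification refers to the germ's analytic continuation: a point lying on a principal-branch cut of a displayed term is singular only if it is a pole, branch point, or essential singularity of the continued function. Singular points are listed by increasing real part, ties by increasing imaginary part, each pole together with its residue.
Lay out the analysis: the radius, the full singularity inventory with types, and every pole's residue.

Branch term (17)*sqrt(1 - μ/(-1/8)): its argument vanishes at μ = -1/8, a square-root branch point, modulus 1/8.
Branch term (7/9)*sqrt(1 - μ/(1/7)): its argument vanishes at μ = 1/7, a square-root branch point, modulus 1/7.
The radius of convergence is the smallest modulus among the singular points: 1/8.
List the singular points by increasing real part (a conjugate pair: the negative imaginary part first).

Radius of convergence at 0: 1/8.
At -1/8: an algebraic (square-root) branch point.
At 1/7: an algebraic (square-root) branch point.


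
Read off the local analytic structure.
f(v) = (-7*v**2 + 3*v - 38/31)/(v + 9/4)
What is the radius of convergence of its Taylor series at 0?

The radius of convergence is 9/4.

Denominator factor (v + 9/4): pole of order 1 at -9/4, modulus 9/4.
The radius of convergence is the smallest modulus among the singular points: 9/4.


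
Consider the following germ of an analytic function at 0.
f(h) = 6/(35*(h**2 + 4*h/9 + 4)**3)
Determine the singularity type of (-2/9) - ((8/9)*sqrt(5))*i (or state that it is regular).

The point is a pole of order 3.

The denominator factor h**2 + 4*h/9 + 4 vanishes at (-2/9) - ((8/9)*sqrt(5))*i and appears to the power 3; the numerator there equals 6/35, nonzero, and no other factor vanishes.
Hence a pole whose order is the multiplicity, 3.


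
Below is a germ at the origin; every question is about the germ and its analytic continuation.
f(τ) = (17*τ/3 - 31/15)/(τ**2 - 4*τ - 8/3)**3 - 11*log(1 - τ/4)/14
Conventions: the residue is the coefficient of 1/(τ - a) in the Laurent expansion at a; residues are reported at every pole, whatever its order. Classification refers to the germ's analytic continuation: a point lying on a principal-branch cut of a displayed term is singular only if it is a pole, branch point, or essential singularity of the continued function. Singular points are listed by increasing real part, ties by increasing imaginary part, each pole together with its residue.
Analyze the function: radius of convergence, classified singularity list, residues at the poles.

Denominator factor (τ**2 - 4*τ - 8/3)^3: discriminant 80/3, real irrational roots 2 + (2/3)*sqrt(15) and 2 - (2/3)*sqrt(15); poles of order 3, moduli 2 + (2/3)*sqrt(15) and -2 + (2/3)*sqrt(15).
Branch term (-11/14)*log(1 - τ/(4)): its argument vanishes at τ = 4, a logarithmic branch point, modulus 4.
The radius of convergence is the smallest modulus among the singular points: -2 + (2/3)*sqrt(15).
The branch term is analytic at 2 - (2/3)*sqrt(15) and contributes nothing to the residue; only the rational part matters.
The factor τ**2 - 4*τ - 8/3 splits as (τ - a)(τ - a') with a = 2 - (2/3)*sqrt(15), a' = 2 + (2/3)*sqrt(15). At the order-3 pole a set g(τ) = (τ - a)^3*(rational part) = [17*τ/3 - 31/15] / (τ - a')^3.
Order-3 pole: residue = g''(a)/2; g''(2 - (2/3)*sqrt(15)) = -(1251/160000)*sqrt(15), so the residue is -(1251/320000)*sqrt(15).
The branch term is analytic at 2 + (2/3)*sqrt(15) and contributes nothing to the residue; only the rational part matters.
The factor τ**2 - 4*τ - 8/3 splits as (τ - a)(τ - a') with a = 2 + (2/3)*sqrt(15), a' = 2 - (2/3)*sqrt(15). At the order-3 pole a set g(τ) = (τ - a)^3*(rational part) = [17*τ/3 - 31/15] / (τ - a')^3.
Order-3 pole: residue = g''(a)/2; g''(2 + (2/3)*sqrt(15)) = (1251/160000)*sqrt(15), so the residue is (1251/320000)*sqrt(15).
List the singular points by increasing real part (a conjugate pair: the negative imaginary part first).

Radius of convergence at 0: -2 + (2/3)*sqrt(15).
At 2 - (2/3)*sqrt(15): a pole of order 3; residue -(1251/320000)*sqrt(15).
At 4: a logarithmic branch point.
At 2 + (2/3)*sqrt(15): a pole of order 3; residue (1251/320000)*sqrt(15).


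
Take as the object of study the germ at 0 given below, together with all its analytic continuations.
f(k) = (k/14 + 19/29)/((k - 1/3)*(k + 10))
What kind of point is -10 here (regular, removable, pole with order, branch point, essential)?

The denominator factor k + 10 vanishes at -10 and appears to the power 1; the numerator there equals -12/203, nonzero, and no other factor vanishes.
Hence a pole whose order is the multiplicity, 1.

The point is a pole of order 1.


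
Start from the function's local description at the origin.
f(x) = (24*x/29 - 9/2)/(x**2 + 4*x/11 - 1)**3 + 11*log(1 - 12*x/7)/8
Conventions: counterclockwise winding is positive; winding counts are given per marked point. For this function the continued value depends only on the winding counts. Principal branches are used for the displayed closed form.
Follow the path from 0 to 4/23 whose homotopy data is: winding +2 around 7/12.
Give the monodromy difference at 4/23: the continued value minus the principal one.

Continued minus principal equals (11/2)*pi*i.

The rational part is single-valued and drops out of the difference; each branch term changes only by its own monodromy.
(11/8)*log(1 - x/(7/12)): each positive loop around 7/12 adds 2*pi*i to the log, so winding +2 contributes (11/8)*(2)*2*pi*i = (11/2)*pi*i.
Summing the contributions at x = 4/23 gives (11/2)*pi*i.


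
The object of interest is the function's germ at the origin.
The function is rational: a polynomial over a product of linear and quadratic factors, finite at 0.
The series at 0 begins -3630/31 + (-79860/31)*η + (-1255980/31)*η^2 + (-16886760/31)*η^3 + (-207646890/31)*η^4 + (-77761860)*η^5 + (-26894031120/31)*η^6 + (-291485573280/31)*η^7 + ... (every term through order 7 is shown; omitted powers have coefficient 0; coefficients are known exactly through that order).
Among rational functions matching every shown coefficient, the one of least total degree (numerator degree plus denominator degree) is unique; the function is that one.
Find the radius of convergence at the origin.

The radius of convergence is -4/11 + (3/11)*sqrt(3).

No rational of total degree below 5 reproduces all 8 coefficients; solving the [0/5] Pade equations on them gives f(η) = 5/(31*(η - 1/6)*(η**2 + 8*η/11 - 1/11)**2), whose expansion matches every shown term.
Denominator factor (η**2 + 8*η/11 - 1/11)^2: discriminant 108/121, real irrational roots -4/11 + (3/11)*sqrt(3) and -4/11 - (3/11)*sqrt(3); poles of order 2, moduli -4/11 + (3/11)*sqrt(3) and 4/11 + (3/11)*sqrt(3).
Denominator factor (η - 1/6): pole of order 1 at 1/6, modulus 1/6.
The radius of convergence is the smallest modulus among the singular points: -4/11 + (3/11)*sqrt(3).


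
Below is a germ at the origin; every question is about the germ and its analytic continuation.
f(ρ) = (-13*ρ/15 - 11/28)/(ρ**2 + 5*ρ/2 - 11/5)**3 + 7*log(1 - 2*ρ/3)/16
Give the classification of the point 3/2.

The term (7/16)*log(1 - ρ/(3/2)) has argument 1 - 3/2/(3/2) = 0 at 3/2: a logarithmic (infinitely-sheeted) branch point; the remaining terms are analytic or single-valued there.

The point is a logarithmic branch point.


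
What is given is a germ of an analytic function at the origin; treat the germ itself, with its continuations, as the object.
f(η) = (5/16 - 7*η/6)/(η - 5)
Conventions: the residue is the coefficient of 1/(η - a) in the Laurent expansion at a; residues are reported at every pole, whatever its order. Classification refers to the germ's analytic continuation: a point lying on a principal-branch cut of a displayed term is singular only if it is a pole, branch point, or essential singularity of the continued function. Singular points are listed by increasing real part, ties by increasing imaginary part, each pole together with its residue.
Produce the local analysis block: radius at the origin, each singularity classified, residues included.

Denominator factor (η - 5): pole of order 1 at 5, modulus 5.
The radius of convergence is the smallest modulus among the singular points: 5.
At the order-1 pole 5 set g(η) = (η - (5))*f(η) = 5/16 - 7*η/6.
Simple pole: residue = g(a) at a = 5, which is -265/48.

Radius of convergence at 0: 5.
At 5: a pole of order 1; residue -265/48.


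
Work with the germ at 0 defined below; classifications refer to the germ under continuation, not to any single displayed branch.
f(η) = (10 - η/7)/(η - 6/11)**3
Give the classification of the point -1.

The point is a regular point.

Denominator factors: η - 6/11 = -17/11 at η = -1 — none vanishes.
So the germ continues analytically to -1.


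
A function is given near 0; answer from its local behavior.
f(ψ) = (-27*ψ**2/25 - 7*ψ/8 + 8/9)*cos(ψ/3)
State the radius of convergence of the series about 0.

The radius of convergence is infinite.

The factor cos(ψ/3) is entire and contributes no finite singular point.
The polynomial part has no poles.
No finite singular points: the Taylor series at 0 converges everywhere.


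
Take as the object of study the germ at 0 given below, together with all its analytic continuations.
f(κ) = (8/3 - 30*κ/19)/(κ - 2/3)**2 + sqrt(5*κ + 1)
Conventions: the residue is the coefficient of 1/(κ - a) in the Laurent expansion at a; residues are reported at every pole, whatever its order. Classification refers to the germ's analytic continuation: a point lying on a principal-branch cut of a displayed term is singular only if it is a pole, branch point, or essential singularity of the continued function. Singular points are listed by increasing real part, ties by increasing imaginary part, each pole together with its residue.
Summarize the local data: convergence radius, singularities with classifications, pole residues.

Radius of convergence at 0: 1/5.
At -1/5: an algebraic (square-root) branch point.
At 2/3: a pole of order 2; residue -30/19.

Denominator factor (κ - 2/3)^2: pole of order 2 at 2/3, modulus 2/3.
Branch term (1)*sqrt(1 - κ/(-1/5)): its argument vanishes at κ = -1/5, a square-root branch point, modulus 1/5.
The radius of convergence is the smallest modulus among the singular points: 1/5.
The branch term is analytic at 2/3 and contributes nothing to the residue; only the rational part matters.
At the order-2 pole 2/3 set g(κ) = (κ - (2/3))^2*(rational part) = 8/3 - 30*κ/19.
Order-2 pole: residue = g'(a); g'(2/3) = -30/19, so the residue is -30/19.
List the singular points by increasing real part (a conjugate pair: the negative imaginary part first).


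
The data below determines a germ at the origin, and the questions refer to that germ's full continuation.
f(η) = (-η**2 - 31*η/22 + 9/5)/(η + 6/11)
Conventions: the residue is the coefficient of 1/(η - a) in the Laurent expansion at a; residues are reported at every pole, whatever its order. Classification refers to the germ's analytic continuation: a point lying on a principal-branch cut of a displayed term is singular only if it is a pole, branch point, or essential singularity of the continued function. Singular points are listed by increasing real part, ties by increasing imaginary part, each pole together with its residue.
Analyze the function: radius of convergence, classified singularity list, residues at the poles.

Denominator factor (η + 6/11): pole of order 1 at -6/11, modulus 6/11.
The radius of convergence is the smallest modulus among the singular points: 6/11.
At the order-1 pole -6/11 set g(η) = (η - (-6/11))*f(η) = -η**2 - 31*η/22 + 9/5.
Simple pole: residue = g(a) at a = -6/11, which is 1374/605.

Radius of convergence at 0: 6/11.
At -6/11: a pole of order 1; residue 1374/605.


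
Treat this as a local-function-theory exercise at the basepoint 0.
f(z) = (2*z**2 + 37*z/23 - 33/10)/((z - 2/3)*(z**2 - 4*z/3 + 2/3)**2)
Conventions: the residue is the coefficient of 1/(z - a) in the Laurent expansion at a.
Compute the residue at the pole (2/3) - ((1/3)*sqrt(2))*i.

The residue is (24939/1840) + ((2655/368)*sqrt(2))*i.

The factor z**2 - 4*z/3 + 2/3 splits as (z - a)(z - a') with a = (2/3) - ((1/3)*sqrt(2))*i, a' = (2/3) + ((1/3)*sqrt(2))*i. At the order-2 pole a set g(z) = (z - a)^2*f(z) = [(2*z**2 + 37*z/23 - 33/10)/(z - 2/3)] / (z - a')^2.
Order-2 pole: residue = g'(a); g'((2/3) - ((1/3)*sqrt(2))*i) = (24939/1840) + ((2655/368)*sqrt(2))*i, so the residue is (24939/1840) + ((2655/368)*sqrt(2))*i.


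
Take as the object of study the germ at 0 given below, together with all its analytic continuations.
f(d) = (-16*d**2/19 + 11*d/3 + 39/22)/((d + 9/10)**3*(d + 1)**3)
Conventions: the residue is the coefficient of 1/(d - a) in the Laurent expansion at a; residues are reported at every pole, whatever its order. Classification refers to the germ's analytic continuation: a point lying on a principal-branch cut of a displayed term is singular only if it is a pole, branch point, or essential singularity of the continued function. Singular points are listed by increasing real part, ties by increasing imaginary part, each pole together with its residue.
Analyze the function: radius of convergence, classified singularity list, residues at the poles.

Denominator factor (d + 9/10)^3: pole of order 3 at -9/10, modulus 9/10.
Denominator factor (d + 1)^3: pole of order 3 at -1, modulus 1.
The radius of convergence is the smallest modulus among the singular points: 9/10.
At the order-3 pole -1 set g(d) = (d - (-1))^3*f(d) = (-16*d**2/19 + 11*d/3 + 39/22)/(d + 9/10)**3.
Order-3 pole: residue = g''(a)/2; g''(-1) = 619452000/209, so the residue is 309726000/209.
At the order-3 pole -9/10 set g(d) = (d - (-9/10))^3*f(d) = (-16*d**2/19 + 11*d/3 + 39/22)/(d + 1)**3.
Order-3 pole: residue = g''(a)/2; g''(-9/10) = -619452000/209, so the residue is -309726000/209.
List the singular points by increasing real part (a conjugate pair: the negative imaginary part first).

Radius of convergence at 0: 9/10.
At -1: a pole of order 3; residue 309726000/209.
At -9/10: a pole of order 3; residue -309726000/209.


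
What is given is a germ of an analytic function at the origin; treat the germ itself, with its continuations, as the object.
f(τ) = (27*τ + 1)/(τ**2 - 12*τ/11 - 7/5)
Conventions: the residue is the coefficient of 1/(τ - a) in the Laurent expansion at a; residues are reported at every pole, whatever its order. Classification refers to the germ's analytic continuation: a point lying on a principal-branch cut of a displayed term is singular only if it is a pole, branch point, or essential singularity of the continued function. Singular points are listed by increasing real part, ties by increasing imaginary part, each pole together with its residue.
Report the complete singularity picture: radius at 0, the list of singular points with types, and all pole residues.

Denominator factor (τ**2 - 12*τ/11 - 7/5): discriminant 4108/605, real irrational roots 6/11 + (1/55)*sqrt(5135) and 6/11 - (1/55)*sqrt(5135); poles of order 1, moduli 6/11 + (1/55)*sqrt(5135) and -6/11 + (1/55)*sqrt(5135).
The radius of convergence is the smallest modulus among the singular points: -6/11 + (1/55)*sqrt(5135).
The factor τ**2 - 12*τ/11 - 7/5 splits as (τ - a)(τ - a') with a = 6/11 - (1/55)*sqrt(5135), a' = 6/11 + (1/55)*sqrt(5135). At the order-1 pole a set g(τ) = (τ - a)*f(τ) = [27*τ + 1] / (τ - a').
Simple pole: residue = g(a) at a = 6/11 - (1/55)*sqrt(5135), which is 27/2 - (173/2054)*sqrt(5135).
The factor τ**2 - 12*τ/11 - 7/5 splits as (τ - a)(τ - a') with a = 6/11 + (1/55)*sqrt(5135), a' = 6/11 - (1/55)*sqrt(5135). At the order-1 pole a set g(τ) = (τ - a)*f(τ) = [27*τ + 1] / (τ - a').
Simple pole: residue = g(a) at a = 6/11 + (1/55)*sqrt(5135), which is 27/2 + (173/2054)*sqrt(5135).
List the singular points by increasing real part (a conjugate pair: the negative imaginary part first).

Radius of convergence at 0: -6/11 + (1/55)*sqrt(5135).
At 6/11 - (1/55)*sqrt(5135): a pole of order 1; residue 27/2 - (173/2054)*sqrt(5135).
At 6/11 + (1/55)*sqrt(5135): a pole of order 1; residue 27/2 + (173/2054)*sqrt(5135).


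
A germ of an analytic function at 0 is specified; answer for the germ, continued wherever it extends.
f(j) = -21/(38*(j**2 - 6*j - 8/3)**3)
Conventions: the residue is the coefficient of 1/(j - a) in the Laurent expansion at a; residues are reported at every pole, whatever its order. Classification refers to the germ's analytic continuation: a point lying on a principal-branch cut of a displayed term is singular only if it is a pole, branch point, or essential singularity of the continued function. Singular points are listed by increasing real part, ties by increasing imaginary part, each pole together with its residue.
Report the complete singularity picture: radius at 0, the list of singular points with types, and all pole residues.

Radius of convergence at 0: -3 + (1/3)*sqrt(105).
At 3 - (1/3)*sqrt(105): a pole of order 3; residue (81/3724000)*sqrt(105).
At 3 + (1/3)*sqrt(105): a pole of order 3; residue -(81/3724000)*sqrt(105).

Denominator factor (j**2 - 6*j - 8/3)^3: discriminant 140/3, real irrational roots 3 + (1/3)*sqrt(105) and 3 - (1/3)*sqrt(105); poles of order 3, moduli 3 + (1/3)*sqrt(105) and -3 + (1/3)*sqrt(105).
The radius of convergence is the smallest modulus among the singular points: -3 + (1/3)*sqrt(105).
The factor j**2 - 6*j - 8/3 splits as (j - a)(j - a') with a = 3 - (1/3)*sqrt(105), a' = 3 + (1/3)*sqrt(105). At the order-3 pole a set g(j) = (j - a)^3*f(j) = [-21/38] / (j - a')^3.
Order-3 pole: residue = g''(a)/2; g''(3 - (1/3)*sqrt(105)) = (81/1862000)*sqrt(105), so the residue is (81/3724000)*sqrt(105).
The factor j**2 - 6*j - 8/3 splits as (j - a)(j - a') with a = 3 + (1/3)*sqrt(105), a' = 3 - (1/3)*sqrt(105). At the order-3 pole a set g(j) = (j - a)^3*f(j) = [-21/38] / (j - a')^3.
Order-3 pole: residue = g''(a)/2; g''(3 + (1/3)*sqrt(105)) = -(81/1862000)*sqrt(105), so the residue is -(81/3724000)*sqrt(105).
List the singular points by increasing real part (a conjugate pair: the negative imaginary part first).


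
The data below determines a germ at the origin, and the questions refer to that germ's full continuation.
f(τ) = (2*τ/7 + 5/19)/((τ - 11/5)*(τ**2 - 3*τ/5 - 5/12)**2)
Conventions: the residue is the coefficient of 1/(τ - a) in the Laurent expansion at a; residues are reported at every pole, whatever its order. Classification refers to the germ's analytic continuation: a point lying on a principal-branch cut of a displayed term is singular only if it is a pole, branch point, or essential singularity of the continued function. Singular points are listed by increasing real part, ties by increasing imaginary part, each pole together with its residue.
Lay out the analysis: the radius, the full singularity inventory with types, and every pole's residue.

Denominator factor (τ**2 - 3*τ/5 - 5/12)^2: discriminant 152/75, real irrational roots 3/10 + (1/15)*sqrt(114) and 3/10 - (1/15)*sqrt(114); poles of order 2, moduli 3/10 + (1/15)*sqrt(114) and -3/10 + (1/15)*sqrt(114).
Denominator factor (τ - 11/5): pole of order 1 at 11/5, modulus 11/5.
The radius of convergence is the smallest modulus among the singular points: -3/10 + (1/15)*sqrt(114).
The factor τ**2 - 3*τ/5 - 5/12 splits as (τ - a)(τ - a') with a = 3/10 - (1/15)*sqrt(114), a' = 3/10 + (1/15)*sqrt(114). At the order-2 pole a set g(τ) = (τ - a)^2*f(τ) = [(2*τ/7 + 5/19)/(τ - 11/5)] / (τ - a')^2.
Order-2 pole: residue = g'(a); g'(3/10 - (1/15)*sqrt(114)) = -5337000/115279213 - (613500/115279213)*sqrt(114), so the residue is -5337000/115279213 - (613500/115279213)*sqrt(114).
The factor τ**2 - 3*τ/5 - 5/12 splits as (τ - a)(τ - a') with a = 3/10 + (1/15)*sqrt(114), a' = 3/10 - (1/15)*sqrt(114). At the order-2 pole a set g(τ) = (τ - a)^2*f(τ) = [(2*τ/7 + 5/19)/(τ - 11/5)] / (τ - a')^2.
Order-2 pole: residue = g'(a); g'(3/10 + (1/15)*sqrt(114)) = -5337000/115279213 + (613500/115279213)*sqrt(114), so the residue is -5337000/115279213 + (613500/115279213)*sqrt(114).
At the order-1 pole 11/5 set g(τ) = (τ - (11/5))*f(τ) = (2*τ/7 + 5/19)/(τ**2 - 3*τ/5 - 5/12)**2.
Simple pole: residue = g(a) at a = 11/5, which is 10674000/115279213.
List the singular points by increasing real part (a conjugate pair: the negative imaginary part first).

Radius of convergence at 0: -3/10 + (1/15)*sqrt(114).
At 3/10 - (1/15)*sqrt(114): a pole of order 2; residue -5337000/115279213 - (613500/115279213)*sqrt(114).
At 3/10 + (1/15)*sqrt(114): a pole of order 2; residue -5337000/115279213 + (613500/115279213)*sqrt(114).
At 11/5: a pole of order 1; residue 10674000/115279213.


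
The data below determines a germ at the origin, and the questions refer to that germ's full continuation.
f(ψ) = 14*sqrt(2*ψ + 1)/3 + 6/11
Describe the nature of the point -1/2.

The term (14/3)*sqrt(1 - ψ/(-1/2)) has argument 1 - -1/2/(-1/2) = 0 at -1/2: a square-root (algebraic, two-sheeted) branch point; the remaining terms are analytic or single-valued there.

The point is an algebraic (square-root) branch point.


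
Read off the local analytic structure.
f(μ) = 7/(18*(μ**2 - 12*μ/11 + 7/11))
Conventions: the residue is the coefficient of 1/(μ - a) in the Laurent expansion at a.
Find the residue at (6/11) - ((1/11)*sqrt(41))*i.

The residue is ((77/1476)*sqrt(41))*i.

The factor μ**2 - 12*μ/11 + 7/11 splits as (μ - a)(μ - a') with a = (6/11) - ((1/11)*sqrt(41))*i, a' = (6/11) + ((1/11)*sqrt(41))*i. At the order-1 pole a set g(μ) = (μ - a)*f(μ) = [7/18] / (μ - a').
Simple pole: residue = g(a) at a = (6/11) - ((1/11)*sqrt(41))*i, which is ((77/1476)*sqrt(41))*i.


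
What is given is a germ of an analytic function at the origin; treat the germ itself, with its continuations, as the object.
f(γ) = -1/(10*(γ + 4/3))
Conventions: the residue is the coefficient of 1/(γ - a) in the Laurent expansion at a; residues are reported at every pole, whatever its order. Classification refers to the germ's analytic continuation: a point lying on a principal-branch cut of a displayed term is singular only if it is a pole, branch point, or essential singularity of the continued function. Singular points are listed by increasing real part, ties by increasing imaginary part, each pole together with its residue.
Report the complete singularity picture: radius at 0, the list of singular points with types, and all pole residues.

Radius of convergence at 0: 4/3.
At -4/3: a pole of order 1; residue -1/10.

Denominator factor (γ + 4/3): pole of order 1 at -4/3, modulus 4/3.
The radius of convergence is the smallest modulus among the singular points: 4/3.
At the order-1 pole -4/3 set g(γ) = (γ - (-4/3))*f(γ) = -1/10.
Simple pole: residue = g(a) at a = -4/3, which is -1/10.
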